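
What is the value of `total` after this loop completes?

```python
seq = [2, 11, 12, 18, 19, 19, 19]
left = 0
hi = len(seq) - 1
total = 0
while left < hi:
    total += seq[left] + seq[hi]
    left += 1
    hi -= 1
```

Sum of pairs from ends
`total` takes the values: 0 → 21 → 51 → 82

Answer: 82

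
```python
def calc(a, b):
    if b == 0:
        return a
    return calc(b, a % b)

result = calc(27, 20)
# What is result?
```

calc(27, 20) -> calc(20, 7) -> calc(7, 6) -> calc(6, 1) -> calc(1, 0) -> 1

Answer: 1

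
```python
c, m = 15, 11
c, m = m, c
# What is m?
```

Trace:
`c, m = 15, 11` → c = 15; m = 11
`c, m = m, c` → c = 11; m = 15
So m = 15

Answer: 15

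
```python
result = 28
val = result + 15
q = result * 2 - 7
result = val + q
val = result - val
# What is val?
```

Trace:
`result = 28` → result = 28
`val = result + 15` → val = 43
`q = result * 2 - 7` → q = 49
`result = val + q` → result = 92
`val = result - val` → val = 49
So val = 49

Answer: 49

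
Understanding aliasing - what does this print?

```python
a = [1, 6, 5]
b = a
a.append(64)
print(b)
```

Key concept: basic list aliasing.
Step by step:
`a = [1, 6, 5]` → a = [1, 6, 5]
`b = a` → b = [1, 6, 5] (same object as a)
`a.append(64)` → a = [1, 6, 5, 64] (same object as b); b = [1, 6, 5, 64] (same object as a)
`print(b)` → prints [1, 6, 5, 64]

Answer: [1, 6, 5, 64]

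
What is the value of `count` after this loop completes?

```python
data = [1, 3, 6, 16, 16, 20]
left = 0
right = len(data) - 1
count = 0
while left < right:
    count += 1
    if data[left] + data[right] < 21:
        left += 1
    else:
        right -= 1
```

Steps to find pair summing to 21
`count` takes the values: 0 → 1 → 2 → 3 → 4 → 5

Answer: 5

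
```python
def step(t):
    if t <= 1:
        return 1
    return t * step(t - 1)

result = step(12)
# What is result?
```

step(12) = 12 * 11 * 10 * 9 * 8 * 7 * 6 * 5 * 4 * 3 * 2 * 1 = 479001600

Answer: 479001600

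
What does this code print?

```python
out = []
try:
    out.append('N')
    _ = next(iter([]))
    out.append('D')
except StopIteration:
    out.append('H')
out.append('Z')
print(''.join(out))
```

Execution trace: 'N' (try body) → 'H' (except StopIteration) → 'Z' (after the try/except). Output: NHZ

Answer: NHZ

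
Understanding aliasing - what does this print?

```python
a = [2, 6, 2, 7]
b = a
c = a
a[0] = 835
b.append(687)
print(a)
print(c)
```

Key concept: multiple aliases.
Step by step:
`a = [2, 6, 2, 7]` → a = [2, 6, 2, 7]
`b = a` → b = [2, 6, 2, 7] (same object as a)
`c = a` → c = [2, 6, 2, 7] (same object as a, b)
`a[0] = 835` → a = [835, 6, 2, 7] (same object as b, c); b = [835, 6, 2, 7] (same object as a, c); c = [835, 6, 2, 7] (same object as a, b)
`b.append(687)` → a = [835, 6, 2, 7, 687] (same object as b, c); b = [835, 6, 2, 7, 687] (same object as a, c); c = [835, 6, 2, 7, 687] (same object as a, b)
`print(a)` → prints [835, 6, 2, 7, 687]
`print(c)` → prints [835, 6, 2, 7, 687]

Answer:
[835, 6, 2, 7, 687]
[835, 6, 2, 7, 687]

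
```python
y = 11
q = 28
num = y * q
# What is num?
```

Trace:
`y = 11` → y = 11
`q = 28` → q = 28
`num = y * q` → num = 308
So num = 308

Answer: 308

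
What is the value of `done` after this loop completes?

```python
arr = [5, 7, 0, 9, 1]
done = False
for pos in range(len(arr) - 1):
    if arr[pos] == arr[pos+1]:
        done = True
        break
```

Check consecutive duplicates in [5, 7, 0, 9, 1]
`done` takes the values: False

Answer: False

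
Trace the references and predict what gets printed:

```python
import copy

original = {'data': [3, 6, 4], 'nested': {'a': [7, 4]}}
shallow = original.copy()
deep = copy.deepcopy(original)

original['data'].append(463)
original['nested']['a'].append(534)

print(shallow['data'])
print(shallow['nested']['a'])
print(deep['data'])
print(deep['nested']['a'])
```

Key concept: comparing shallow vs deep copy.
Step by step:
`original = {'data': [3, 6, 4], 'nested': {'a': [7, 4]}}` → original = {'data': [3, 6, 4], 'nested': {'a': [7, 4]}}
`shallow = original.copy()` → shallow = {'data': [3, 6, 4], 'nested': {'a': [7, 4]}}
`deep = copy.deepcopy(original)` → deep = {'data': [3, 6, 4], 'nested': {'a': [7, 4]}}
`original['data'].append(463)` → original = {'data': [3, 6, 4, 463], 'nested': {'a': [7, 4]}}; shallow = {'data': [3, 6, 4, 463], 'nested': {'a': [7, 4]}}
`original['nested']['a'].append(534)` → original = {'data': [3, 6, 4, 463], 'nested': {'a': [7, 4, 534]}}; shallow = {'data': [3, 6, 4, 463], 'nested': {'a': [7, 4, 534]}}
`print(shallow['data'])` → prints [3, 6, 4, 463]
`print(shallow['nested']['a'])` → prints [7, 4, 534]
`print(deep['data'])` → prints [3, 6, 4]
`print(deep['nested']['a'])` → prints [7, 4]

Answer:
[3, 6, 4, 463]
[7, 4, 534]
[3, 6, 4]
[7, 4]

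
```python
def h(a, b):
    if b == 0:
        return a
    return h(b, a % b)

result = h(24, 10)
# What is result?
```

h(24, 10) -> h(10, 4) -> h(4, 2) -> h(2, 0) -> 2

Answer: 2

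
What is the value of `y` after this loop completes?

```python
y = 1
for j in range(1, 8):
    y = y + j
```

Start at 1, add 1 through 7
`y` takes the values: 1 → 2 → 4 → 7 → 11 → 16 → 22 → 29

Answer: 29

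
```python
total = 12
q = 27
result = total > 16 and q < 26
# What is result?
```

Trace:
`total = 12` → total = 12
`q = 27` → q = 27
`result = total > 16 and q < 26` → result = False
So result = False

Answer: False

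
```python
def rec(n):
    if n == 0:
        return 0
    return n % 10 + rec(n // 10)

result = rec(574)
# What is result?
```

Sum of digits of 574: 4 + 7 + 5 = 16

Answer: 16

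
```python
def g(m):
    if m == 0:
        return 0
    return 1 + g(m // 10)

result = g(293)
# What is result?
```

Count of digits of 293: 3

Answer: 3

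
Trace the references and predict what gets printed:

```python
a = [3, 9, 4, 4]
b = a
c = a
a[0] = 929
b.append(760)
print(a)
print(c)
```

Key concept: multiple aliases.
Step by step:
`a = [3, 9, 4, 4]` → a = [3, 9, 4, 4]
`b = a` → b = [3, 9, 4, 4] (same object as a)
`c = a` → c = [3, 9, 4, 4] (same object as a, b)
`a[0] = 929` → a = [929, 9, 4, 4] (same object as b, c); b = [929, 9, 4, 4] (same object as a, c); c = [929, 9, 4, 4] (same object as a, b)
`b.append(760)` → a = [929, 9, 4, 4, 760] (same object as b, c); b = [929, 9, 4, 4, 760] (same object as a, c); c = [929, 9, 4, 4, 760] (same object as a, b)
`print(a)` → prints [929, 9, 4, 4, 760]
`print(c)` → prints [929, 9, 4, 4, 760]

Answer:
[929, 9, 4, 4, 760]
[929, 9, 4, 4, 760]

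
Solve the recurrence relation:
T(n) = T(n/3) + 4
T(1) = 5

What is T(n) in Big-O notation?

Each step divides n by 3 and adds 4. After log_3(n) steps we reach T(1)=5. So T(n) = 4·log_3(n) + 5 = O(log n).

Answer: O(log n)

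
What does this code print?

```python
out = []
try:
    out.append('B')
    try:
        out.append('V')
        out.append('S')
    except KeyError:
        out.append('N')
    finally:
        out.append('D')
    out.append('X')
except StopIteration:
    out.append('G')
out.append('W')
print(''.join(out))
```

Execution trace: 'B' (try body) → 'V' (inner try body) → 'S' (inner try body, no exception) → 'D' (inner finally) → 'X' (try body, no exception) → 'W' (after the try/except). Output: BVSDXW

Answer: BVSDXW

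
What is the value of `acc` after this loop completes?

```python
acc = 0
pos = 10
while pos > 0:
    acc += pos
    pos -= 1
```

Sum 10 down to 1
`acc` takes the values: 0 → 10 → 19 → 27 → 34 → 40 → 45 → 49 → 52 → 54 → 55

Answer: 55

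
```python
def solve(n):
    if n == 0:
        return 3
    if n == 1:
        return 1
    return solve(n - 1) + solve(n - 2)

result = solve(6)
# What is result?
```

Build up from base cases: solve(0)=3, solve(1)=1, solve(2)=4, solve(3)=5, solve(4)=9, solve(5)=14, solve(6)=23

Answer: 23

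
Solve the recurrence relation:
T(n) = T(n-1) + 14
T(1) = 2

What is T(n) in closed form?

Unrolling: T(n) = T(1) + 14·(n-1) = 2 + 14(n-1) = 14n - 12.

Answer: T(n) = 14n - 12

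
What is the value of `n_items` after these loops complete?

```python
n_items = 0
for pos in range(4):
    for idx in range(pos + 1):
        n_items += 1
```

Triangle: 1 + 2 + ... + 4
`n_items` takes the values: 0 → 1 → 2 → 3 → 4 → 5 → 6 → 7 → 8 → 9 → 10

Answer: 10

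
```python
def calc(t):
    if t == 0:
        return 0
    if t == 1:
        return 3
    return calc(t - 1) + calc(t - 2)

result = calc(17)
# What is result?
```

Build up from base cases: calc(0)=0, calc(1)=3, calc(2)=3, calc(3)=6, calc(4)=9, calc(5)=15, calc(6)=24, ..., calc(17)=4791

Answer: 4791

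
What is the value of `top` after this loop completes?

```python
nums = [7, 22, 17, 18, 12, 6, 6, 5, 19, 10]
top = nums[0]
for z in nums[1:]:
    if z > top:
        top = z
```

Maximum of [7, 22, 17, 18, 12, 6, 6, 5, 19, 10]
`top` takes the values: 7 → 22

Answer: 22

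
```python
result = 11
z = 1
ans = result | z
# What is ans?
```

Trace:
`result = 11` → result = 11
`z = 1` → z = 1
`ans = result | z` → ans = 11
So ans = 11

Answer: 11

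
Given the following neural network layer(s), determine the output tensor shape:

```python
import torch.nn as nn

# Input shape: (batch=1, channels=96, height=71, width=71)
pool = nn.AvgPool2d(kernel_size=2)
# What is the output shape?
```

Input: (1, 96, 71, 71) -> Output: (1, 96, 35, 35)

Answer: (1, 96, 35, 35)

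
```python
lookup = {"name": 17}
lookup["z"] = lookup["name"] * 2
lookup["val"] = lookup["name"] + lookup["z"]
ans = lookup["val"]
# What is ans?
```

Trace:
`lookup = {"name": 17}` → lookup = {'name': 17}
`lookup["z"] = lookup["name"] * 2` → lookup = {'name': 17, 'z': 34}
`lookup["val"] = lookup["name"] + lookup["z"]` → lookup = {'name': 17, 'z': 34, 'val': 51}
`ans = lookup["val"]` → ans = 51
So ans = 51

Answer: 51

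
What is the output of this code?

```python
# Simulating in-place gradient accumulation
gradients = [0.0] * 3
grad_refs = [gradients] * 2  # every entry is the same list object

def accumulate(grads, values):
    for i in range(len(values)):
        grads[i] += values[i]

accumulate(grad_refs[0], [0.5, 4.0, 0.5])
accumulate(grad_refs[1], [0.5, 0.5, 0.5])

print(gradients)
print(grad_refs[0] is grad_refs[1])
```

Key concept: gradient accumulation aliasing.
Step by step:
`gradients = [0.0] * 3` → gradients = [0.0, 0.0, 0.0]
`grad_refs = [gradients] * 2` → grad_refs = [[0.0, 0.0, 0.0], [0.0, 0.0, 0.0]]
`accumulate(grad_refs[0], [0.5, 4.0, 0.5])` → gradients = [0.5, 4.0, 0.5]; grad_refs = [[0.5, 4.0, 0.5], [0.5, 4.0, 0.5]]
`accumulate(grad_refs[1], [0.5, 0.5, 0.5])` → gradients = [1.0, 4.5, 1.0]; grad_refs = [[1.0, 4.5, 1.0], [1.0, 4.5, 1.0]]
`print(gradients)` → prints [1.0, 4.5, 1.0]
`print(grad_refs[0] is grad_refs[1])` → prints True

Answer:
[1.0, 4.5, 1.0]
True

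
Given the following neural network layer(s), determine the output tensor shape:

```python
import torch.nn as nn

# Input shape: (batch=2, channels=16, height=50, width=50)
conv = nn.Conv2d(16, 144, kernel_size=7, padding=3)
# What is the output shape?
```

Input: (2, 16, 50, 50) -> Output: (2, 144, 50, 50)

Answer: (2, 144, 50, 50)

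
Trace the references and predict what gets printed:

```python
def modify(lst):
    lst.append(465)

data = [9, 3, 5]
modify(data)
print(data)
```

Key concept: function modifies passed list.
Step by step:
`data = [9, 3, 5]` → data = [9, 3, 5]
`modify(data)` → data = [9, 3, 5, 465]
`print(data)` → prints [9, 3, 5, 465]

Answer: [9, 3, 5, 465]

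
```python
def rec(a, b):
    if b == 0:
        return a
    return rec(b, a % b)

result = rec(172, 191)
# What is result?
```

rec(172, 191) -> rec(191, 172) -> rec(172, 19) -> rec(19, 1) -> rec(1, 0) -> 1

Answer: 1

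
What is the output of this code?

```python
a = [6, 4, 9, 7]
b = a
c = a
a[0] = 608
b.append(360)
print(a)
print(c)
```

Key concept: multiple aliases.
Step by step:
`a = [6, 4, 9, 7]` → a = [6, 4, 9, 7]
`b = a` → b = [6, 4, 9, 7] (same object as a)
`c = a` → c = [6, 4, 9, 7] (same object as a, b)
`a[0] = 608` → a = [608, 4, 9, 7] (same object as b, c); b = [608, 4, 9, 7] (same object as a, c); c = [608, 4, 9, 7] (same object as a, b)
`b.append(360)` → a = [608, 4, 9, 7, 360] (same object as b, c); b = [608, 4, 9, 7, 360] (same object as a, c); c = [608, 4, 9, 7, 360] (same object as a, b)
`print(a)` → prints [608, 4, 9, 7, 360]
`print(c)` → prints [608, 4, 9, 7, 360]

Answer:
[608, 4, 9, 7, 360]
[608, 4, 9, 7, 360]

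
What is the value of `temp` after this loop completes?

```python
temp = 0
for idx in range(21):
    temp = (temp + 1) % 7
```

Increment mod 7, 21 times = 0
`temp` takes the values: 0 → 1 → 2 → 3 → 4 → 5 → 6 → 0 → 1 → 2 → 3 → 4 → 5 → 6 → 0 → 1 → 2 → 3 → 4 → 5 → 6 → 0

Answer: 0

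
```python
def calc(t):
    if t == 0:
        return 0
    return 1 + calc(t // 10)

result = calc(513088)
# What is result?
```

Count of digits of 513088: 6

Answer: 6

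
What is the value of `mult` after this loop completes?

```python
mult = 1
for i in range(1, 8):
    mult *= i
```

7! = 5040
`mult` takes the values: 1 → 2 → 6 → 24 → 120 → 720 → 5040

Answer: 5040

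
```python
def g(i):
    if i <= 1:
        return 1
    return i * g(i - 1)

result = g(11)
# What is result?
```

g(11) = 11 * 10 * 9 * 8 * 7 * 6 * 5 * 4 * 3 * 2 * 1 = 39916800

Answer: 39916800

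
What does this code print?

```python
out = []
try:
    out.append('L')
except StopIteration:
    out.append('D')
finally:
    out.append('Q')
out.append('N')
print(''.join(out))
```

Execution trace: 'L' (try body, no exception) → 'Q' (finally) → 'N' (after the try/except). Output: LQN

Answer: LQN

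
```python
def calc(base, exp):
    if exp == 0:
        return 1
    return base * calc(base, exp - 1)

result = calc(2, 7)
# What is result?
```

calc(2, 7) = 2 * 2 * 2 * 2 * 2 * 2 * 2 = 128

Answer: 128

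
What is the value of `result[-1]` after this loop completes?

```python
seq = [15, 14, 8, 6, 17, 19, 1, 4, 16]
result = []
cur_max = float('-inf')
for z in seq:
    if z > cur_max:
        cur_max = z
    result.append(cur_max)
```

Running max ends at 19
`result` takes the values: [] → [15] → [15, 15] → [15, 15, 15] → [15, 15, 15, 15] → [15, 15, 15, 15, 17] → [15, 15, 15, 15, 17, 19] → [15, 15, 15, 15, 17, 19, 19] → [15, 15, 15, 15, 17, 19, 19, 19] → [15, 15, 15, 15, 17, 19, 19, 19, 19]
So `result[-1]` = 19

Answer: 19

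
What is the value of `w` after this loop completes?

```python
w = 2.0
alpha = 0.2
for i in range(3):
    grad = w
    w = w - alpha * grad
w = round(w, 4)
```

Gradient descent: w = 2.0 * (1 - 0.2)^3
`w` takes the values: 2.0 → 1.6 → 1.28 → 1.024

Answer: 1.024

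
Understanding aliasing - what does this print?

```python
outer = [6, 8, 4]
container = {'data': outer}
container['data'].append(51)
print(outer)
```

Key concept: dict holds reference to list.
Step by step:
`outer = [6, 8, 4]` → outer = [6, 8, 4]
`container = {'data': outer}` → container = {'data': [6, 8, 4]}
`container['data'].append(51)` → outer = [6, 8, 4, 51]; container = {'data': [6, 8, 4, 51]}
`print(outer)` → prints [6, 8, 4, 51]

Answer: [6, 8, 4, 51]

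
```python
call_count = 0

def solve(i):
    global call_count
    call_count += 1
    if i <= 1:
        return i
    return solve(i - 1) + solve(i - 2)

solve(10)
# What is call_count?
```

Calls(i) = 1 + Calls(i-1) + Calls(i-2); Calls(0)=Calls(1)=1. For i=10 this gives 177.

Answer: 177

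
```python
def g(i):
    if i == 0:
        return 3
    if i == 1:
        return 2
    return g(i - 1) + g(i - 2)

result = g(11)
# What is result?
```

Build up from base cases: g(0)=3, g(1)=2, g(2)=5, g(3)=7, g(4)=12, g(5)=19, g(6)=31, ..., g(11)=343

Answer: 343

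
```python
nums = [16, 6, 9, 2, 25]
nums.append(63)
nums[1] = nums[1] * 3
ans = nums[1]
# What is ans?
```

Trace:
`nums = [16, 6, 9, 2, 25]` → nums = [16, 6, 9, 2, 25]
`nums.append(63)` → nums = [16, 6, 9, 2, 25, 63]
`nums[1] = nums[1] * 3` → nums = [16, 18, 9, 2, 25, 63]
`ans = nums[1]` → ans = 18
So ans = 18

Answer: 18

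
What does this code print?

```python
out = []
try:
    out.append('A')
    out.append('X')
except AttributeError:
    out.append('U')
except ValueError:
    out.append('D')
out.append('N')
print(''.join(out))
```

Execution trace: 'A' (try body) → 'X' (try body, no exception) → 'N' (after the try/except). Output: AXN

Answer: AXN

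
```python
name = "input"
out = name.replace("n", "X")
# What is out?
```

Trace:
`name = "input"` → name = 'input'
`out = name.replace("n", "X")` → out = 'iXput'
So out = 'iXput'

Answer: 'iXput'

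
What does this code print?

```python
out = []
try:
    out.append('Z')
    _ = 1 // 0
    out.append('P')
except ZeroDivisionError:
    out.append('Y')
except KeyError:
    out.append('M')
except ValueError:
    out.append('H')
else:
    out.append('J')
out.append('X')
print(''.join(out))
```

Execution trace: 'Z' (try body) → 'Y' (except ZeroDivisionError) → 'X' (after the try/except). Output: ZYX

Answer: ZYX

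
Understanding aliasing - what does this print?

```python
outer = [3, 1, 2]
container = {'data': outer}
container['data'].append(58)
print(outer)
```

Key concept: dict holds reference to list.
Step by step:
`outer = [3, 1, 2]` → outer = [3, 1, 2]
`container = {'data': outer}` → container = {'data': [3, 1, 2]}
`container['data'].append(58)` → outer = [3, 1, 2, 58]; container = {'data': [3, 1, 2, 58]}
`print(outer)` → prints [3, 1, 2, 58]

Answer: [3, 1, 2, 58]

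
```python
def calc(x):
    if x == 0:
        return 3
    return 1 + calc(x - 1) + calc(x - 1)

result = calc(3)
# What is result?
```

calc(x) = 1 + 2·calc(x-1), calc(0)=3. Closed form: (3+1)·2^3 - 1 = 31.

Answer: 31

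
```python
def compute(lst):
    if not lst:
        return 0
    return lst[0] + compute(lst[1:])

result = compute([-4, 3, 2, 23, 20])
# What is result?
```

(-4) + 3 + 2 + 23 + 20 + 0 = 44

Answer: 44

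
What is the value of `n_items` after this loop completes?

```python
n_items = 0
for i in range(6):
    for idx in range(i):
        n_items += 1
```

Triangle number: 0+1+2+...+5
`n_items` takes the values: 0 → 1 → 2 → 3 → 4 → 5 → 6 → 7 → 8 → 9 → 10 → 11 → 12 → 13 → 14 → 15

Answer: 15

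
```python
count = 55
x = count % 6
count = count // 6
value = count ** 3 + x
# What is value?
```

Trace:
`count = 55` → count = 55
`x = count % 6` → x = 1
`count = count // 6` → count = 9
`value = count ** 3 + x` → value = 730
So value = 730

Answer: 730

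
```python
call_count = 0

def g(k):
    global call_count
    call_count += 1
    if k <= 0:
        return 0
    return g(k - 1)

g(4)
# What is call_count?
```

Linear recursion stepping by 1: 5 calls from k=4 down to ≤0.

Answer: 5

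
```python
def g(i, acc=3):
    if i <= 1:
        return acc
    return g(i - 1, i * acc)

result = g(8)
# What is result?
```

Accumulator trace (n, acc): (8, 3) -> (7, 24) -> (6, 168) -> (5, 1008) -> (4, 5040) -> (3, 20160) -> (2, 60480) -> (1, 120960) -> return 120960

Answer: 120960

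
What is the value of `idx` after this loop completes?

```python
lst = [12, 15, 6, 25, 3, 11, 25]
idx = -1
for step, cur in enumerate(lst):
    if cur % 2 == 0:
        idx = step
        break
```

First even number index in [12, 15, 6, 25, 3, 11, 25]
`idx` takes the values: -1 → 0

Answer: 0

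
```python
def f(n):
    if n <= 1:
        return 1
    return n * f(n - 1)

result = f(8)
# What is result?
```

f(8) = 8 * 7 * 6 * 5 * 4 * 3 * 2 * 1 = 40320

Answer: 40320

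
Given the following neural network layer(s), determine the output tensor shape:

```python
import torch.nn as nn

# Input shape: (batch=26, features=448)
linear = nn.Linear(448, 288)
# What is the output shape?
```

Input: (26, 448) -> Output: (26, 288)

Answer: (26, 288)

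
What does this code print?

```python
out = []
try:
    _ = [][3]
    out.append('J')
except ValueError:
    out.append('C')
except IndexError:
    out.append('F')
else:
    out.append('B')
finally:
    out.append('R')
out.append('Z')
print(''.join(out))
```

Execution trace: 'F' (except IndexError) → 'R' (finally) → 'Z' (after the try/except). Output: FRZ

Answer: FRZ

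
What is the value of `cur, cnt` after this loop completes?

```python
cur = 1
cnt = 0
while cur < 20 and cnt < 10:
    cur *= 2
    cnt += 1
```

Double until >= 20 or 10 iterations
`cur, cnt` takes the values: (1, 0) → (2, 0) → (2, 1) → (4, 1) → (4, 2) → (8, 2) → (8, 3) → (16, 3) → (16, 4) → (32, 4) → (32, 5)

Answer: 32, 5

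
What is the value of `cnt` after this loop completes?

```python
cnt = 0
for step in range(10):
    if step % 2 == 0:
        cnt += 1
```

Count numbers divisible by 2 in range(10)
`cnt` takes the values: 0 → 1 → 2 → 3 → 4 → 5

Answer: 5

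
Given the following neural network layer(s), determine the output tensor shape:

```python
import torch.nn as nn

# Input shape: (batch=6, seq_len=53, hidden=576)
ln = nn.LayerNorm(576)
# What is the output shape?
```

Input: (6, 53, 576) -> Output: (6, 53, 576)

Answer: (6, 53, 576)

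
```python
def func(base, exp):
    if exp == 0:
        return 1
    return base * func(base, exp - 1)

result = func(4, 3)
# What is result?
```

func(4, 3) = 4 * 4 * 4 = 64

Answer: 64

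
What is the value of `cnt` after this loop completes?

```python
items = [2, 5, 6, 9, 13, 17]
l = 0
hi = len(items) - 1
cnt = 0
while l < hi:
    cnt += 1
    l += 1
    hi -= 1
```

Iterations until pointers meet (list length 6)
`cnt` takes the values: 0 → 1 → 2 → 3

Answer: 3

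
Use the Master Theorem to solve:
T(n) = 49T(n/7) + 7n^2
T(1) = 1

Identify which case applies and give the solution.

a=49, b=7, f(n)=7n^2. log_7(49) = 2. Since c=2 = 2, Case 2 applies: T(n) = Θ(n^log_b(a) · log n) = O(n^2 log n).

Answer: O(n^2 log n) - Case 2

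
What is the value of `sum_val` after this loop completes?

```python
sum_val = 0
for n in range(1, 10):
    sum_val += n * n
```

Sum of squares 1² to 9² = 285
`sum_val` takes the values: 0 → 1 → 5 → 14 → 30 → 55 → 91 → 140 → 204 → 285

Answer: 285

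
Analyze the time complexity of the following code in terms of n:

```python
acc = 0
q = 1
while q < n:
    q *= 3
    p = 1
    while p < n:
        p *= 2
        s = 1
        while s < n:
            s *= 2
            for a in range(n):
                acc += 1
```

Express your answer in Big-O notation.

Each loop level contributes: log n × log n × log n × n. Multiplying the contributions gives O(n log^3 n).

Answer: O(n log^3 n)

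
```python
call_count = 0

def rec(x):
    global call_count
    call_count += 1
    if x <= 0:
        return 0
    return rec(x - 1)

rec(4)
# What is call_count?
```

Linear recursion stepping by 1: 5 calls from x=4 down to ≤0.

Answer: 5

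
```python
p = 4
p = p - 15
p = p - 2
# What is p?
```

Trace:
`p = 4` → p = 4
`p = p - 15` → p = -11
`p = p - 2` → p = -13
So p = -13

Answer: -13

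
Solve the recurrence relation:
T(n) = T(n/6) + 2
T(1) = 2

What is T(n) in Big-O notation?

Each step divides n by 6 and adds 2. After log_6(n) steps we reach T(1)=2. So T(n) = 2·log_6(n) + 2 = O(log n).

Answer: O(log n)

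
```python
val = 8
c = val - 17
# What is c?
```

Trace:
`val = 8` → val = 8
`c = val - 17` → c = -9
So c = -9

Answer: -9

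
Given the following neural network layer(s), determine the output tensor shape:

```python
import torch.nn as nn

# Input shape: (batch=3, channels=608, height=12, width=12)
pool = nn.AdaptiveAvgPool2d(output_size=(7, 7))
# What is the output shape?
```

Input: (3, 608, 12, 12) -> Output: (3, 608, 7, 7)

Answer: (3, 608, 7, 7)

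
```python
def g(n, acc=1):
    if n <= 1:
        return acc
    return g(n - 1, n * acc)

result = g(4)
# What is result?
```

Accumulator trace (n, acc): (4, 1) -> (3, 4) -> (2, 12) -> (1, 24) -> return 24

Answer: 24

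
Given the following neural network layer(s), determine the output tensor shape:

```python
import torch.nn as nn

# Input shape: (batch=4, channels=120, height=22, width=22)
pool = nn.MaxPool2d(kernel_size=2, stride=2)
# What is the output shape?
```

Input: (4, 120, 22, 22) -> Output: (4, 120, 11, 11)

Answer: (4, 120, 11, 11)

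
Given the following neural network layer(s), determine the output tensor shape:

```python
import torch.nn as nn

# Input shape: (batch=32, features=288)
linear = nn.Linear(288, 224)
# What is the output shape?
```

Input: (32, 288) -> Output: (32, 224)

Answer: (32, 224)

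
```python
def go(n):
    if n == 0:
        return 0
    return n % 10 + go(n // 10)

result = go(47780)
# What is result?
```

Sum of digits of 47780: 0 + 8 + 7 + 7 + 4 = 26

Answer: 26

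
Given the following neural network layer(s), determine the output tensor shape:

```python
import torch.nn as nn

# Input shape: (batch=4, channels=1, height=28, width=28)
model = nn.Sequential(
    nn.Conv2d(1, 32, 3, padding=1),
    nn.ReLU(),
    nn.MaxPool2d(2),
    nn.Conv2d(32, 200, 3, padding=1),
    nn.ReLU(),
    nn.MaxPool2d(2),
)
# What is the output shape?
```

Input: (4, 1, 28, 28) -> after first Conv2d: (4, 32, 28, 28) -> after first MaxPool2d: (4, 32, 14, 14) -> after second Conv2d: (4, 200, 14, 14) -> Output: (4, 200, 7, 7)

Answer: (4, 200, 7, 7)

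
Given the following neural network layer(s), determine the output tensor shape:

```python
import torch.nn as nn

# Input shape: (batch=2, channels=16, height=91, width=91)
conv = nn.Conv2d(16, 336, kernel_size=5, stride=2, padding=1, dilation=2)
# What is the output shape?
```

Input: (2, 16, 91, 91) -> Output: (2, 336, 43, 43)

Answer: (2, 336, 43, 43)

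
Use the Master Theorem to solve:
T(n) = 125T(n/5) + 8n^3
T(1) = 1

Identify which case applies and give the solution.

a=125, b=5, f(n)=8n^3. log_5(125) = 3. Since c=3 = 3, Case 2 applies: T(n) = Θ(n^log_b(a) · log n) = O(n^3 log n).

Answer: O(n^3 log n) - Case 2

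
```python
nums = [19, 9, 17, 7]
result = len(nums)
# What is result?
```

Trace:
`nums = [19, 9, 17, 7]` → nums = [19, 9, 17, 7]
`result = len(nums)` → result = 4
So result = 4

Answer: 4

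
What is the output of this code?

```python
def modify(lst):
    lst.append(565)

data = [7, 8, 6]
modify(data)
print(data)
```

Key concept: function modifies passed list.
Step by step:
`data = [7, 8, 6]` → data = [7, 8, 6]
`modify(data)` → data = [7, 8, 6, 565]
`print(data)` → prints [7, 8, 6, 565]

Answer: [7, 8, 6, 565]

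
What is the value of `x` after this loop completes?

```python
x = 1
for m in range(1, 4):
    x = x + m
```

Start at 1, add 1 through 3
`x` takes the values: 1 → 2 → 4 → 7

Answer: 7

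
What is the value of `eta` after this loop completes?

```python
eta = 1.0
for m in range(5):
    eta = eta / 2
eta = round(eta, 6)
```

Halving LR 5 times: 1 / 2^5
`eta` takes the values: 1.0 → 0.5 → 0.25 → 0.125 → 0.0625 → 0.03125

Answer: 0.03125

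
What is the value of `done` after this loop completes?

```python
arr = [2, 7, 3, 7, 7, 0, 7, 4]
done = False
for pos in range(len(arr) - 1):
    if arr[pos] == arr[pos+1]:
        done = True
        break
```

Check consecutive duplicates in [2, 7, 3, 7, 7, 0, 7, 4]
`done` takes the values: False → True

Answer: True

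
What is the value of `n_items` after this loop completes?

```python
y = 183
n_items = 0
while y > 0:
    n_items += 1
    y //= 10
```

Count digits by repeated division by 10
`n_items` takes the values: 0 → 1 → 2 → 3

Answer: 3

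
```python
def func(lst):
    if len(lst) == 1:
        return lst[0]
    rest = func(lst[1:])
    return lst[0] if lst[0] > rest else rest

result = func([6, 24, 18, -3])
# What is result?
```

Recursive max over [6, 24, 18, -3] = 24

Answer: 24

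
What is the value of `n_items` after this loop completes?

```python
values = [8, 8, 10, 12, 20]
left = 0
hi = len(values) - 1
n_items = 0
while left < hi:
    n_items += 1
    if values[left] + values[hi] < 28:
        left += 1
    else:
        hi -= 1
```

Steps to find pair summing to 28
`n_items` takes the values: 0 → 1 → 2 → 3 → 4

Answer: 4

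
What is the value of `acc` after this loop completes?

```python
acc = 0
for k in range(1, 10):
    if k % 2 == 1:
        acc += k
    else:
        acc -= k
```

Add odd, subtract even
`acc` takes the values: 0 → 1 → -1 → 2 → -2 → 3 → -3 → 4 → -4 → 5

Answer: 5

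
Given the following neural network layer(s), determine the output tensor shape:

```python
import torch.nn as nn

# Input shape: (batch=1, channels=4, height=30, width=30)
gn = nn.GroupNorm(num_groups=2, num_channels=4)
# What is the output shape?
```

Input: (1, 4, 30, 30) -> Output: (1, 4, 30, 30)

Answer: (1, 4, 30, 30)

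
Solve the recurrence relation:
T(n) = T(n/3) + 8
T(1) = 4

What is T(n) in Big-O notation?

Each step divides n by 3 and adds 8. After log_3(n) steps we reach T(1)=4. So T(n) = 8·log_3(n) + 4 = O(log n).

Answer: O(log n)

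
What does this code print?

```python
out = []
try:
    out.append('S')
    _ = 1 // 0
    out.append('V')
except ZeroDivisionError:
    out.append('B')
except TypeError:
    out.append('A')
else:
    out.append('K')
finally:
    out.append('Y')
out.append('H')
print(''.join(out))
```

Execution trace: 'S' (try body) → 'B' (except ZeroDivisionError) → 'Y' (finally) → 'H' (after the try/except). Output: SBYH

Answer: SBYH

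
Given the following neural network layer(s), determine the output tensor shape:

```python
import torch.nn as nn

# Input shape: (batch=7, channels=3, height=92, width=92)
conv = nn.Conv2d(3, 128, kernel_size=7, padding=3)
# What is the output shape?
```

Input: (7, 3, 92, 92) -> Output: (7, 128, 92, 92)

Answer: (7, 128, 92, 92)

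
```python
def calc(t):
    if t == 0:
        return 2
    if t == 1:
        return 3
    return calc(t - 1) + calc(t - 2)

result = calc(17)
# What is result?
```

Build up from base cases: calc(0)=2, calc(1)=3, calc(2)=5, calc(3)=8, calc(4)=13, calc(5)=21, calc(6)=34, ..., calc(17)=6765

Answer: 6765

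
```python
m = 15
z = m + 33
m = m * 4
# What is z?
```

Trace:
`m = 15` → m = 15
`z = m + 33` → z = 48
`m = m * 4` → m = 60
So z = 48

Answer: 48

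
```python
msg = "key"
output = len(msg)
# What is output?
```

Trace:
`msg = "key"` → msg = 'key'
`output = len(msg)` → output = 3
So output = 3

Answer: 3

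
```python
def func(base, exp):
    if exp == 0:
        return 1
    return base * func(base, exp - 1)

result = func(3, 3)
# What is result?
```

func(3, 3) = 3 * 3 * 3 = 27

Answer: 27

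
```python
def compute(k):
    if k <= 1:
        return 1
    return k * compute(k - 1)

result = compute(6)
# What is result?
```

compute(6) = 6 * 5 * 4 * 3 * 2 * 1 = 720

Answer: 720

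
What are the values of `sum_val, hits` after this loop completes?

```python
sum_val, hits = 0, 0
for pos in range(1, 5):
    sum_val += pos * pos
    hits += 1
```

Sum of squares and count
`sum_val, hits` takes the values: (0, 0) → (1, 0) → (1, 1) → (5, 1) → (5, 2) → (14, 2) → (14, 3) → (30, 3) → (30, 4)

Answer: 30, 4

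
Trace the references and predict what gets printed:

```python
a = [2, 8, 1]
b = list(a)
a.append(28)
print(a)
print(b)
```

Key concept: list() constructor creates copy.
Step by step:
`a = [2, 8, 1]` → a = [2, 8, 1]
`b = list(a)` → b = [2, 8, 1]
`a.append(28)` → a = [2, 8, 1, 28]
`print(a)` → prints [2, 8, 1, 28]
`print(b)` → prints [2, 8, 1]

Answer:
[2, 8, 1, 28]
[2, 8, 1]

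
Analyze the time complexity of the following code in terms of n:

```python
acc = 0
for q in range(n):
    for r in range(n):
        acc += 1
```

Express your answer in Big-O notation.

Each loop level contributes: n × n. Multiplying the contributions gives O(n^2).

Answer: O(n^2)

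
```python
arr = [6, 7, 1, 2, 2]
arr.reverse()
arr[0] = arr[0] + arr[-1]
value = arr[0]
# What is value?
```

Trace:
`arr = [6, 7, 1, 2, 2]` → arr = [6, 7, 1, 2, 2]
`arr.reverse()` → arr = [2, 2, 1, 7, 6]
`arr[0] = arr[0] + arr[-1]` → arr = [8, 2, 1, 7, 6]
`value = arr[0]` → value = 8
So value = 8

Answer: 8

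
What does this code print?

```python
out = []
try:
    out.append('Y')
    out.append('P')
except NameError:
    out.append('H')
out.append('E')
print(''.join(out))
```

Execution trace: 'Y' (try body) → 'P' (try body, no exception) → 'E' (after the try/except). Output: YPE

Answer: YPE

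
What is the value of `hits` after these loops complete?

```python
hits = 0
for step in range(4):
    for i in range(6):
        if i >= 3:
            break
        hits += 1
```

Inner breaks at 3, outer runs 4 times
`hits` takes the values: 0 → 1 → 2 → 3 → 4 → 5 → 6 → 7 → 8 → 9 → 10 → 11 → 12

Answer: 12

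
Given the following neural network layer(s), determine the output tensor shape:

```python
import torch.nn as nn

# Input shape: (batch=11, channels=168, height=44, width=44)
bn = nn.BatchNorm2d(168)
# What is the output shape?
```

Input: (11, 168, 44, 44) -> Output: (11, 168, 44, 44)

Answer: (11, 168, 44, 44)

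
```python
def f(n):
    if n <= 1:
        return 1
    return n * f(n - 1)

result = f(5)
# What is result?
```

f(5) = 5 * 4 * 3 * 2 * 1 = 120

Answer: 120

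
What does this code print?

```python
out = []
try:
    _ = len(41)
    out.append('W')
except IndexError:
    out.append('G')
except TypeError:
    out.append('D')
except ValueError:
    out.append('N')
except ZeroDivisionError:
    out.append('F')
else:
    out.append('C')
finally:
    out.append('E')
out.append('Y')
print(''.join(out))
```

Execution trace: 'D' (except TypeError) → 'E' (finally) → 'Y' (after the try/except). Output: DEY

Answer: DEY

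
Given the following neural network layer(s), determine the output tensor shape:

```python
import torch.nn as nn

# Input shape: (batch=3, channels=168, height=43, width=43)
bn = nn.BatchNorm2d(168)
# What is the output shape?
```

Input: (3, 168, 43, 43) -> Output: (3, 168, 43, 43)

Answer: (3, 168, 43, 43)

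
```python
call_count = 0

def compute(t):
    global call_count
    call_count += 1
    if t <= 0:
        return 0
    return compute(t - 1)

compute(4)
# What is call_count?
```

Linear recursion stepping by 1: 5 calls from t=4 down to ≤0.

Answer: 5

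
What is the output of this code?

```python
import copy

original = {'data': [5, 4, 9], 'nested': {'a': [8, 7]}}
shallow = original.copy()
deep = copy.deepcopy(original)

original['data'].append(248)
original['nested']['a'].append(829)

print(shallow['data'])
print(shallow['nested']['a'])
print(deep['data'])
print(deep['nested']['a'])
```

Key concept: comparing shallow vs deep copy.
Step by step:
`original = {'data': [5, 4, 9], 'nested': {'a': [8, 7]}}` → original = {'data': [5, 4, 9], 'nested': {'a': [8, 7]}}
`shallow = original.copy()` → shallow = {'data': [5, 4, 9], 'nested': {'a': [8, 7]}}
`deep = copy.deepcopy(original)` → deep = {'data': [5, 4, 9], 'nested': {'a': [8, 7]}}
`original['data'].append(248)` → original = {'data': [5, 4, 9, 248], 'nested': {'a': [8, 7]}}; shallow = {'data': [5, 4, 9, 248], 'nested': {'a': [8, 7]}}
`original['nested']['a'].append(829)` → original = {'data': [5, 4, 9, 248], 'nested': {'a': [8, 7, 829]}}; shallow = {'data': [5, 4, 9, 248], 'nested': {'a': [8, 7, 829]}}
`print(shallow['data'])` → prints [5, 4, 9, 248]
`print(shallow['nested']['a'])` → prints [8, 7, 829]
`print(deep['data'])` → prints [5, 4, 9]
`print(deep['nested']['a'])` → prints [8, 7]

Answer:
[5, 4, 9, 248]
[8, 7, 829]
[5, 4, 9]
[8, 7]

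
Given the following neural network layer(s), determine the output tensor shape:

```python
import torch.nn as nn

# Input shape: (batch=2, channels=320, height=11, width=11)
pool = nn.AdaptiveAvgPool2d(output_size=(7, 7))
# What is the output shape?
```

Input: (2, 320, 11, 11) -> Output: (2, 320, 7, 7)

Answer: (2, 320, 7, 7)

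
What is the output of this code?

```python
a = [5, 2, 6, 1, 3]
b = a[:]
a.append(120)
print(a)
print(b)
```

Key concept: slice [:] creates copy.
Step by step:
`a = [5, 2, 6, 1, 3]` → a = [5, 2, 6, 1, 3]
`b = a[:]` → b = [5, 2, 6, 1, 3]
`a.append(120)` → a = [5, 2, 6, 1, 3, 120]
`print(a)` → prints [5, 2, 6, 1, 3, 120]
`print(b)` → prints [5, 2, 6, 1, 3]

Answer:
[5, 2, 6, 1, 3, 120]
[5, 2, 6, 1, 3]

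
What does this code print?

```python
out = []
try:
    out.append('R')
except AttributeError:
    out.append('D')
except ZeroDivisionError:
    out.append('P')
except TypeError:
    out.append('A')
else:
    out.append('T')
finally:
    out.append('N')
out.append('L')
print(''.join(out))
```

Execution trace: 'R' (try body, no exception) → 'T' (else) → 'N' (finally) → 'L' (after the try/except). Output: RTNL

Answer: RTNL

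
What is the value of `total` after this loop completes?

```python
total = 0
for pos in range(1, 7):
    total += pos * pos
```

Sum of squares 1² to 6² = 91
`total` takes the values: 0 → 1 → 5 → 14 → 30 → 55 → 91

Answer: 91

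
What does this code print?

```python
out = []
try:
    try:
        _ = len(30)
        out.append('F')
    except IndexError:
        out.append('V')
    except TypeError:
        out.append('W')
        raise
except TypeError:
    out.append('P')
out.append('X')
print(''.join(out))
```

Execution trace: 'W' (except TypeError) → 'P' (outer except TypeError) → 'X' (after the try/except). Output: WPX

Answer: WPX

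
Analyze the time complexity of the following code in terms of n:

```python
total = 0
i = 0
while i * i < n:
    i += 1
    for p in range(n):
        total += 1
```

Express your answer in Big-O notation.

Each loop level contributes: √n × n. Multiplying the contributions gives O(n√n).

Answer: O(n√n)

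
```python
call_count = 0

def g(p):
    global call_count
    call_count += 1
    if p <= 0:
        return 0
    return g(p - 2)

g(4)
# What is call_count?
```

Linear recursion stepping by 2: 3 calls from p=4 down to ≤0.

Answer: 3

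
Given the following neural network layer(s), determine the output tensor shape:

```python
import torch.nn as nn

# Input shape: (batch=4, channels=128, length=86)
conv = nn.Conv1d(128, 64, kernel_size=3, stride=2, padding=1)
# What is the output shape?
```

Input: (4, 128, 86) -> Output: (4, 64, 43)

Answer: (4, 64, 43)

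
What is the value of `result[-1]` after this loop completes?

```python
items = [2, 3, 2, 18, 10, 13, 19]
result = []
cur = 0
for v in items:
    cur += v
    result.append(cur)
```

Cumulative sum ends at 67
`result` takes the values: [] → [2] → [2, 5] → [2, 5, 7] → [2, 5, 7, 25] → [2, 5, 7, 25, 35] → [2, 5, 7, 25, 35, 48] → [2, 5, 7, 25, 35, 48, 67]
So `result[-1]` = 67

Answer: 67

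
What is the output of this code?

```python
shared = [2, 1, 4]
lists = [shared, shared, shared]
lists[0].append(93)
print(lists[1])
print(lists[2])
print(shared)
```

Key concept: list of same reference.
Step by step:
`shared = [2, 1, 4]` → shared = [2, 1, 4]
`lists = [shared, shared, shared]` → lists = [[2, 1, 4], [2, 1, 4], [2, 1, 4]]
`lists[0].append(93)` → shared = [2, 1, 4, 93]; lists = [[2, 1, 4, 93], [2, 1, 4, 93], [2, 1, 4, 93]]
`print(lists[1])` → prints [2, 1, 4, 93]
`print(lists[2])` → prints [2, 1, 4, 93]
`print(shared)` → prints [2, 1, 4, 93]

Answer:
[2, 1, 4, 93]
[2, 1, 4, 93]
[2, 1, 4, 93]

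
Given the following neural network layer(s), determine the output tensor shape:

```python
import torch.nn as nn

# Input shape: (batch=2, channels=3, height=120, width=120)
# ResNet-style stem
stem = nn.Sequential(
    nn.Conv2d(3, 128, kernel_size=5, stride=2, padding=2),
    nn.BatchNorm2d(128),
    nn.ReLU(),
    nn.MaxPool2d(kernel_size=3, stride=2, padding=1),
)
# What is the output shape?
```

Input: (2, 3, 120, 120) -> after Conv2d 5x5 stride=2: (2, 128, 60, 60) -> Output: (2, 128, 30, 30)

Answer: (2, 128, 30, 30)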